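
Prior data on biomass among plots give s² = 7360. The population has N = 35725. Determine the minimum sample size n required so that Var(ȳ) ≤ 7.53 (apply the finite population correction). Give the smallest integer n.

952

Without fpc, n₀ = s²/D = 7360/7.53 = 977.4236.
With fpc, (1 − n/N)·s²/n ≤ D requires n ≥ n₀/(1 + n₀/N) = 977.4236/(1 + 977.4236/35725) = 951.3938.
Rounding up, n = 952.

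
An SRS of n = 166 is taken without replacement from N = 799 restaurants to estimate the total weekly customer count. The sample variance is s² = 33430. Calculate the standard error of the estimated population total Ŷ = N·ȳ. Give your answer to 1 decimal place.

10092.3

Var(Ŷ) = N²·Var(ȳ) = N²·(1 − n/N)·s²/n.
f = 166/799 = 0.20775970; Var(ȳ) = 0.79224030·33430/166 = 159.54574.
Var(Ŷ) = 799² · 159.54574 = 1.0185416 × 10^8.
SE(Ŷ) = √(1.0185416 × 10^8) = 10092.3.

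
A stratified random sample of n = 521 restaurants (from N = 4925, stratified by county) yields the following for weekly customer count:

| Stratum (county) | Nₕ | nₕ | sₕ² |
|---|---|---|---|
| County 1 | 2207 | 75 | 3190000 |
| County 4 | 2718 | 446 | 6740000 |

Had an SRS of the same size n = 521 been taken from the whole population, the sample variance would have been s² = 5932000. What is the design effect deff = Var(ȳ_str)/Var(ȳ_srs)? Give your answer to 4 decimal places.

1.1883

Var(ȳ_str) = Σ Wₕ²(1−fₕ)sₕ²/nₕ with Wₕ = Nₕ/4925:
  County 1: (2207/4925)²·(1−75/2207)·3190000/75 = 8250.998
  County 4: (2718/4925)²·(1−446/2718)·6740000/446 = 3847.4266
  → Var(ȳ_str) = 12098.425.
Var(ȳ_srs) = (1 − 521/4925)·5932000/521 = 10181.33.
deff = 12098.425 / 10181.33 = 1.1883.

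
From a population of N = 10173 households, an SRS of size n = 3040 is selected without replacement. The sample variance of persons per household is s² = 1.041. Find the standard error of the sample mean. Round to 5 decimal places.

Under SRS without replacement, Var(ȳ) = (1 − f)·s²/n with f = n/N = 3040/10173 = 0.29883024.
Var(ȳ) = (1 − 0.29883024)·1.041/3040 = 0.70116976·3.4243421 × 10^-4 = 2.4010451 × 10^-4.
SE(ȳ) = √(2.4010451 × 10^-4) = 0.01550.

0.01550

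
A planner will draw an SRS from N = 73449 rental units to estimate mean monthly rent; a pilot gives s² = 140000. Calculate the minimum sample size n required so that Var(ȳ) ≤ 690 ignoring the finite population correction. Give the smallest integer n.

203

Without fpc, n₀ = s²/D = 140000/690 = 202.8986.
Rounding up, n = 203.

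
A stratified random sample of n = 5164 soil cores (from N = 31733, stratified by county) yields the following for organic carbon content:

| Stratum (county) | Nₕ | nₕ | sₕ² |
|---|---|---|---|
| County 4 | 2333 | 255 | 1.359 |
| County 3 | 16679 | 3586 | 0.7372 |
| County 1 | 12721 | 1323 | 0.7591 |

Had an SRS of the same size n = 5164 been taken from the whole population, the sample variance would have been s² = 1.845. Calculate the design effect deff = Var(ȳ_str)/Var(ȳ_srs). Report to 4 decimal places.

0.5110

Var(ȳ_str) = Σ Wₕ²(1−fₕ)sₕ²/nₕ with Wₕ = Nₕ/31733:
  County 4: (2333/31733)²·(1−255/2333)·1.359/255 = 2.5657675 × 10^-5
  County 3: (16679/31733)²·(1−3586/16679)·0.7372/3586 = 4.4582247 × 10^-5
  County 1: (12721/31733)²·(1−1323/12721)·0.7591/1323 = 8.2616499 × 10^-5
  → Var(ȳ_str) = 1.5285642 × 10^-4.
Var(ȳ_srs) = (1 − 5164/31733)·1.845/5164 = 2.9913981 × 10^-4.
deff = (1.5285642 × 10^-4) / (2.9913981 × 10^-4) = 0.5110.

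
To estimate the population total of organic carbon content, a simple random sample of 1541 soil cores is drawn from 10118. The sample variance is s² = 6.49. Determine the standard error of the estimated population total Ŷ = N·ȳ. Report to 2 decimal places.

Var(Ŷ) = N²·Var(ȳ) = N²·(1 − n/N)·s²/n.
f = 1541/10118 = 0.15230283; Var(ȳ) = 0.84769717·6.49/1541 = 0.0035701198.
Var(Ŷ) = 10118² · 0.0035701198 = 365487.17.
SE(Ŷ) = √(365487.17) = 604.56.

604.56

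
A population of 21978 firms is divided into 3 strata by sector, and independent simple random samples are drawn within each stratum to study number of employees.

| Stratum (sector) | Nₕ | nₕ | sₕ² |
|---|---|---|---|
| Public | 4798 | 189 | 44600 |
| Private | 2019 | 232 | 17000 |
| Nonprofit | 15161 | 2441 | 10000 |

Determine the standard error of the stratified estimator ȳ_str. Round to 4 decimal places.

Var(ȳ_str) = Σₕ Wₕ²(1 − fₕ)sₕ²/nₕ with Wₕ = Nₕ/N, N = 21978.
Public: Wₕ = 0.21830922; term = 0.21830922²·(1 − 0.03939141)·44600/189 = 10.80348.
Private: Wₕ = 0.09186459; term = 0.09186459²·(1 − 0.11490837)·17000/232 = 0.54732523.
Nonprofit: Wₕ = 0.68982619; term = 0.68982619²·(1 − 0.16100521)·10000/2441 = 1.6355764.
Sum = 12.986382.
SE = √(12.986382) = 3.6037.

3.6037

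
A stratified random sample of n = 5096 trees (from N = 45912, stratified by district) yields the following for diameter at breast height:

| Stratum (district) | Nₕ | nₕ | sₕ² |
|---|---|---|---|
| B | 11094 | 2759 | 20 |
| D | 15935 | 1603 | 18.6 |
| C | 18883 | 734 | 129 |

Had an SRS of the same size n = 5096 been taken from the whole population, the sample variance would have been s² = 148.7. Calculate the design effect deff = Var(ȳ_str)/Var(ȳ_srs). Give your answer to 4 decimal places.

1.1622

Var(ȳ_str) = Σ Wₕ²(1−fₕ)sₕ²/nₕ with Wₕ = Nₕ/45912:
  B: (11094/45912)²·(1−2759/11094)·20/2759 = 3.1799452 × 10^-4
  D: (15935/45912)²·(1−1603/15935)·18.6/1603 = 0.0012571464
  C: (18883/45912)²·(1−734/18883)·129/734 = 0.028573597
  → Var(ȳ_str) = 0.030148738.
Var(ȳ_srs) = (1 − 5096/45912)·148.7/5096 = 0.025940944.
deff = 0.030148738 / 0.025940944 = 1.1622.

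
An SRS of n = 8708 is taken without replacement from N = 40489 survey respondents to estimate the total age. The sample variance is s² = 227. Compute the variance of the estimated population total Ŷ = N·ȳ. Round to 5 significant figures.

3.3544 × 10^7

Var(Ŷ) = N²·Var(ȳ) = N²·(1 − n/N)·s²/n.
f = 8708/40489 = 0.21507076; Var(ȳ) = 0.78492924·227/8708 = 0.020461522.
Var(Ŷ) = 40489² · 0.020461522 = 3.3543783 × 10^7.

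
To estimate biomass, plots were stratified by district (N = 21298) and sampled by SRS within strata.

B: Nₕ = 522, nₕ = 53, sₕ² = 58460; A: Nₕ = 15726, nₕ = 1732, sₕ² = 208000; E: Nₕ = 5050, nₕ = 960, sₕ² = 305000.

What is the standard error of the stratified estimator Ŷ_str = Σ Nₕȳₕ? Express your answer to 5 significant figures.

Var(Ŷ_str) = Σₕ Nₕ²(1 − fₕ)sₕ²/nₕ.
B: 522²·(1 − 53/522)·58460/53 = 2.7003887 × 10^8.
A: 15726²·(1 − 1732/15726)·208000/1732 = 2.6428687 × 10^10.
E: 5050²·(1 − 960/5050)·305000/960 = 6.5621068 × 10^9.
Sum = 3.3260833 × 10^10.
SE = √(3.3260833 × 10^10) = 182380.

182380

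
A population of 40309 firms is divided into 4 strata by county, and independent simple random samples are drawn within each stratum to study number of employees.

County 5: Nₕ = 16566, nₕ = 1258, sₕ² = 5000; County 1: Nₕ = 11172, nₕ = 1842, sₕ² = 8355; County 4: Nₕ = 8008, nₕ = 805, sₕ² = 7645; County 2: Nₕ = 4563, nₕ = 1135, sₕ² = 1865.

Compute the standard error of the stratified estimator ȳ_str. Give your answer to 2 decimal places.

Var(ȳ_str) = Σₕ Wₕ²(1 − fₕ)sₕ²/nₕ with Wₕ = Nₕ/N, N = 40309.
County 5: Wₕ = 0.41097522; term = 0.41097522²·(1 − 0.07593867)·5000/1258 = 0.62032806.
County 1: Wₕ = 0.27715895; term = 0.27715895²·(1 − 0.16487648)·8355/1842 = 0.29098148.
County 4: Wₕ = 0.19866531; term = 0.19866531²·(1 − 0.10052448)·7645/805 = 0.33714369.
County 2: Wₕ = 0.11320053; term = 0.11320053²·(1 − 0.24873986)·1865/1135 = 0.015818679.
Sum = 1.2642719.
SE = √(1.2642719) = 1.12.

1.12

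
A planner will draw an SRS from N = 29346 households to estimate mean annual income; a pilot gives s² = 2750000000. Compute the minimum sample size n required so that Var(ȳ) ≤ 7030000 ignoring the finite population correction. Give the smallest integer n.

Without fpc, n₀ = s²/D = 2750000000/7030000 = 391.1807.
Rounding up, n = 392.

392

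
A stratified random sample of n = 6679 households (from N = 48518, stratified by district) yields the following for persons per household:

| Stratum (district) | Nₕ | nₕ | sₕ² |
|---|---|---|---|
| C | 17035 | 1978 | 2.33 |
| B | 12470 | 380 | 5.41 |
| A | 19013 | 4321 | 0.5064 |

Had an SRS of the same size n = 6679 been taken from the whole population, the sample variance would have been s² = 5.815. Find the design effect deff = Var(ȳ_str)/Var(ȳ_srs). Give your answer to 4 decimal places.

Var(ȳ_str) = Σ Wₕ²(1−fₕ)sₕ²/nₕ with Wₕ = Nₕ/48518:
  C: (17035/48518)²·(1−1978/17035)·2.33/1978 = 1.2835253 × 10^-4
  B: (12470/48518)²·(1−380/12470)·5.41/380 = 9.1180221 × 10^-4
  A: (19013/48518)²·(1−4321/19013)·0.5064/4321 = 1.3907056 × 10^-5
  → Var(ȳ_str) = 0.0010540618.
Var(ȳ_srs) = (1 − 6679/48518)·5.815/6679 = 7.5078689 × 10^-4.
deff = 0.0010540618 / (7.5078689 × 10^-4) = 1.4039.

1.4039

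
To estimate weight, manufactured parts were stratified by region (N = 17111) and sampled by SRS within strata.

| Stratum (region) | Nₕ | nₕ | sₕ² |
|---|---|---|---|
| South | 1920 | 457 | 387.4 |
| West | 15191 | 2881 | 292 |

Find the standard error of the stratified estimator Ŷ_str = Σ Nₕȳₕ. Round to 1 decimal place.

4618.9

Var(Ŷ_str) = Σₕ Nₕ²(1 − fₕ)sₕ²/nₕ.
South: 1920²·(1 − 457/1920)·387.4/457 = 2.3811622 × 10^6.
West: 15191²·(1 − 2881/15191)·292/2881 = 1.8953264 × 10^7.
Sum = 2.1334426 × 10^7.
SE = √(2.1334426 × 10^7) = 4618.9.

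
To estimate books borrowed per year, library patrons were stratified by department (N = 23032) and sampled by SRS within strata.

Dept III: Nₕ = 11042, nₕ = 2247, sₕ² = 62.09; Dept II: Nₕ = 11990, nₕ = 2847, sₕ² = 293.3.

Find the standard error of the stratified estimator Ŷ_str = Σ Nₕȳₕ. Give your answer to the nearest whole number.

3739

Var(Ŷ_str) = Σₕ Nₕ²(1 − fₕ)sₕ²/nₕ.
Dept III: 11042²·(1 − 2247/11042)·62.09/2247 = 2.6835035 × 10^6.
Dept II: 11990²·(1 − 2847/11990)·293.3/2847 = 1.1293603 × 10^7.
Sum = 1.3977107 × 10^7.
SE = √(1.3977107 × 10^7) = 3739.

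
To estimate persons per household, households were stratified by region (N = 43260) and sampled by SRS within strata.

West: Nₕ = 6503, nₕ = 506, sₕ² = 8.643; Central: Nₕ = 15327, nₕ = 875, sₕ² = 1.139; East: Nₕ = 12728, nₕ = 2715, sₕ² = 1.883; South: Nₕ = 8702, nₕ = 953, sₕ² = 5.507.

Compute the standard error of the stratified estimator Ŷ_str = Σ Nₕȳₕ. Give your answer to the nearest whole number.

Var(Ŷ_str) = Σₕ Nₕ²(1 − fₕ)sₕ²/nₕ.
West: 6503²·(1 − 506/6503)·8.643/506 = 666134.3.
Central: 15327²·(1 − 875/15327)·1.139/875 = 288337.27.
East: 12728²·(1 − 2715/12728)·1.883/2715 = 88390.353.
South: 8702²·(1 − 953/8702)·5.507/953 = 389660.98.
Sum = 1.4325229 × 10^6.
SE = √(1.4325229 × 10^6) = 1197.

1197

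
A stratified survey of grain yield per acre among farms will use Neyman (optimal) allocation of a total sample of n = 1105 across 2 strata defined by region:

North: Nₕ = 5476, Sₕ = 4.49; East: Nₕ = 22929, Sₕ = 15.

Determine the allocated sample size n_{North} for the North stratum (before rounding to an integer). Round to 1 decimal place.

Neyman allocation: nₕ = n·NₕSₕ / Σⱼ NⱼSⱼ.
Σ NⱼSⱼ = 5476·4.49 + 22929·15 = 368522.24.
n_{North} = 1105·5476·4.49 / 368522.24 = 73.7.

73.7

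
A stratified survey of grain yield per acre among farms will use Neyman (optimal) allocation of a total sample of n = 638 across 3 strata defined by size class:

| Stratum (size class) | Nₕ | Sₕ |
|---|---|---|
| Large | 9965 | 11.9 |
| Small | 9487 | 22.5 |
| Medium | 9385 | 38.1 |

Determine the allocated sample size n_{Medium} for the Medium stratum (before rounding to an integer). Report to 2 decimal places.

330.81

Neyman allocation: nₕ = n·NₕSₕ / Σⱼ NⱼSⱼ.
Σ NⱼSⱼ = 9965·11.9 + 9487·22.5 + 9385·38.1 = 689609.5.
n_{Medium} = 638·9385·38.1 / 689609.5 = 330.81.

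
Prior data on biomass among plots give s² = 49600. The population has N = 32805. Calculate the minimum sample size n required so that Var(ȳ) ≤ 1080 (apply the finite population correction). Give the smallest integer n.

Without fpc, n₀ = s²/D = 49600/1080 = 45.9259.
With fpc, (1 − n/N)·s²/n ≤ D requires n ≥ n₀/(1 + n₀/N) = 45.9259/(1 + 45.9259/32805) = 45.8617.
Rounding up, n = 46.

46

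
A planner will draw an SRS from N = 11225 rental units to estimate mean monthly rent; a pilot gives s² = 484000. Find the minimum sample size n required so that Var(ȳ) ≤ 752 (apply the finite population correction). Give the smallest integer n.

Without fpc, n₀ = s²/D = 484000/752 = 643.6170.
With fpc, (1 − n/N)·s²/n ≤ D requires n ≥ n₀/(1 + n₀/N) = 643.6170/(1 + 643.6170/11225) = 608.7146.
Rounding up, n = 609.

609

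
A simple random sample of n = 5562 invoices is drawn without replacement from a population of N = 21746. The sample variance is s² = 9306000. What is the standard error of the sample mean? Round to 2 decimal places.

Under SRS without replacement, Var(ȳ) = (1 − f)·s²/n with f = n/N = 5562/21746 = 0.25577118.
Var(ȳ) = (1 − 0.25577118)·9306000/5562 = 0.74422882·1673.1392 = 1245.1984.
SE(ȳ) = √(1245.1984) = 35.29.

35.29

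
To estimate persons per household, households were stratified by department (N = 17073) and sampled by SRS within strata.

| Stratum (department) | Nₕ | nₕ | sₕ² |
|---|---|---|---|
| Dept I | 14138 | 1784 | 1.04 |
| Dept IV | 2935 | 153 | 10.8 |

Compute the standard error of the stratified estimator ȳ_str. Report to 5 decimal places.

0.04824

Var(ȳ_str) = Σₕ Wₕ²(1 − fₕ)sₕ²/nₕ with Wₕ = Nₕ/N, N = 17073.
Dept I: Wₕ = 0.82809114; term = 0.82809114²·(1 − 0.12618475)·1.04/1784 = 3.4931271 × 10^-4.
Dept IV: Wₕ = 0.17190886; term = 0.17190886²·(1 − 0.05212947)·10.8/153 = 0.0019773242.
Sum = 0.0023266369.
SE = √(0.0023266369) = 0.04824.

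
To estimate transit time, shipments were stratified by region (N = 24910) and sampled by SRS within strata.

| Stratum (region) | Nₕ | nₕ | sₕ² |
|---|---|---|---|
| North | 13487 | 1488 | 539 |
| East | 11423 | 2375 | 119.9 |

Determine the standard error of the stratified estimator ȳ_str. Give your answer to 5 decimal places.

0.32075

Var(ȳ_str) = Σₕ Wₕ²(1 − fₕ)sₕ²/nₕ with Wₕ = Nₕ/N, N = 24910.
North: Wₕ = 0.54142914; term = 0.54142914²·(1 − 0.11032846)·539/1488 = 0.09447106.
East: Wₕ = 0.45857086; term = 0.45857086²·(1 − 0.20791386)·119.9/2375 = 0.0084089328.
Sum = 0.10287999.
SE = √(0.10287999) = 0.32075.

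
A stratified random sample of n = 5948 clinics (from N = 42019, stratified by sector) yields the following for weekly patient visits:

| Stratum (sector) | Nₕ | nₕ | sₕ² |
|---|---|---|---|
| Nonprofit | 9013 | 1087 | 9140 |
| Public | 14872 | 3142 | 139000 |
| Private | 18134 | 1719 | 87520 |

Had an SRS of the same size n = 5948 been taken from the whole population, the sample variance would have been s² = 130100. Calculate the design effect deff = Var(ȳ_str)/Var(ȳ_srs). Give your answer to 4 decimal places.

Var(ȳ_str) = Σ Wₕ²(1−fₕ)sₕ²/nₕ with Wₕ = Nₕ/42019:
  Nonprofit: (9013/42019)²·(1−1087/9013)·9140/1087 = 0.34021125
  Public: (14872/42019)²·(1−3142/14872)·139000/3142 = 4.371038
  Private: (18134/42019)²·(1−1719/18134)·87520/1719 = 8.5836995
  → Var(ȳ_str) = 13.294949.
Var(ȳ_srs) = (1 − 5948/42019)·130100/5948 = 18.77668.
deff = 13.294949 / 18.77668 = 0.7081.

0.7081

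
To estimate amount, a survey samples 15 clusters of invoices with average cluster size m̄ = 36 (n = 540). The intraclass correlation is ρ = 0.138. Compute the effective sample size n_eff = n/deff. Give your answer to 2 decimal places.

92.62

deff = 1 + (36 − 1)·0.138 = 1 + 4.83 = 5.83.
n_eff = 540 / 5.83 = 92.62.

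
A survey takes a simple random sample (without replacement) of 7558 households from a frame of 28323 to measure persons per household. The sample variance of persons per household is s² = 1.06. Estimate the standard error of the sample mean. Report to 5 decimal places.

0.01014

Under SRS without replacement, Var(ȳ) = (1 − f)·s²/n with f = n/N = 7558/28323 = 0.26685026.
Var(ȳ) = (1 − 0.26685026)·1.06/7558 = 0.73314974·1.4024874 × 10^-4 = 1.0282333 × 10^-4.
SE(ȳ) = √(1.0282333 × 10^-4) = 0.01014.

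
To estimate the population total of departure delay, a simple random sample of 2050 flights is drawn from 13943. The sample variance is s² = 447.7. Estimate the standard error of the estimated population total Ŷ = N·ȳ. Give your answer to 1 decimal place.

6017.8

Var(Ŷ) = N²·Var(ȳ) = N²·(1 − n/N)·s²/n.
f = 2050/13943 = 0.14702718; Var(ȳ) = 0.85297282·447.7/2050 = 0.18628094.
Var(Ŷ) = 13943² · 0.18628094 = 3.6214365 × 10^7.
SE(Ŷ) = √(3.6214365 × 10^7) = 6017.8.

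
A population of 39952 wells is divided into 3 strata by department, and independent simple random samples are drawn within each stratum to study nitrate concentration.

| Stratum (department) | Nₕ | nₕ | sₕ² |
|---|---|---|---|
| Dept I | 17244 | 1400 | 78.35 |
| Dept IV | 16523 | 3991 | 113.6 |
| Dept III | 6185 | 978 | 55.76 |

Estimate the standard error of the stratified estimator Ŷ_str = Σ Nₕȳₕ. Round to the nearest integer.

4798

Var(Ŷ_str) = Σₕ Nₕ²(1 − fₕ)sₕ²/nₕ.
Dept I: 17244²·(1 − 1400/17244)·78.35/1400 = 1.5290223 × 10^7.
Dept IV: 16523²·(1 − 3991/16523)·113.6/3991 = 5.8939425 × 10^6.
Dept III: 6185²·(1 − 978/6185)·55.76/978 = 1.8361628 × 10^6.
Sum = 2.3020328 × 10^7.
SE = √(2.3020328 × 10^7) = 4798.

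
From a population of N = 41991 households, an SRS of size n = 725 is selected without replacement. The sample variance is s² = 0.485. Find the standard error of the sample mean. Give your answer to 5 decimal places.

Under SRS without replacement, Var(ȳ) = (1 − f)·s²/n with f = n/N = 725/41991 = 0.01726560.
Var(ȳ) = (1 − 0.01726560)·0.485/725 = 0.98273440·6.6896552 × 10^-4 = 6.5741542 × 10^-4.
SE(ȳ) = √(6.5741542 × 10^-4) = 0.02564.

0.02564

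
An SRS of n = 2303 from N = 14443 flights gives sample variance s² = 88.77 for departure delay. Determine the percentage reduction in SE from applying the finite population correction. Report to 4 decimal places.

f = n/N = 2303/14443 = 0.15945441.
SE_no-fpc = √(s²/n) = 0.19632976; SE_fpc = √((1−f)s²/n) = 0.17999763.
Ratio = √(1−f) = 0.91681274. Reduction = 100·(1 − 0.91681274) = 8.3187%.

8.3187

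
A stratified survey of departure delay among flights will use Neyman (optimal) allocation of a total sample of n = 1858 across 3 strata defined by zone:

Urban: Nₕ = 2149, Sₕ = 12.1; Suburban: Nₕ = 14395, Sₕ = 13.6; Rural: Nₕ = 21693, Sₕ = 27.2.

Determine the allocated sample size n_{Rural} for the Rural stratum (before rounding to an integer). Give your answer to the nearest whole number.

1350

Neyman allocation: nₕ = n·NₕSₕ / Σⱼ NⱼSⱼ.
Σ NⱼSⱼ = 2149·12.1 + 14395·13.6 + 21693·27.2 = 811824.5.
n_{Rural} = 1858·21693·27.2 / 811824.5 = 1350.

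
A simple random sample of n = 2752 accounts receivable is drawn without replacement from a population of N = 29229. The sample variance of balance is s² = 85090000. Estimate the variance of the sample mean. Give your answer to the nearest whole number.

28008

Under SRS without replacement, Var(ȳ) = (1 − f)·s²/n with f = n/N = 2752/29229 = 0.09415307.
Var(ȳ) = (1 − 0.09415307)·85090000/2752 = 0.90584693·30919.331 = 28008.182.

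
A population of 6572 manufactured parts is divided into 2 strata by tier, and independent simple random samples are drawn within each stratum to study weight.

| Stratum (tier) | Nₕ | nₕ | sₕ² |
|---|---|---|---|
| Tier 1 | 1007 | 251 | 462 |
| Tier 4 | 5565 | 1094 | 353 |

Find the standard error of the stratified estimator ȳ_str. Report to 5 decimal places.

Var(ȳ_str) = Σₕ Wₕ²(1 − fₕ)sₕ²/nₕ with Wₕ = Nₕ/N, N = 6572.
Tier 1: Wₕ = 0.15322581; term = 0.15322581²·(1 − 0.24925521)·462/251 = 0.032443254.
Tier 4: Wₕ = 0.84677419; term = 0.84677419²·(1 − 0.19658580)·353/1094 = 0.18587976.
Sum = 0.21832301.
SE = √(0.21832301) = 0.46725.

0.46725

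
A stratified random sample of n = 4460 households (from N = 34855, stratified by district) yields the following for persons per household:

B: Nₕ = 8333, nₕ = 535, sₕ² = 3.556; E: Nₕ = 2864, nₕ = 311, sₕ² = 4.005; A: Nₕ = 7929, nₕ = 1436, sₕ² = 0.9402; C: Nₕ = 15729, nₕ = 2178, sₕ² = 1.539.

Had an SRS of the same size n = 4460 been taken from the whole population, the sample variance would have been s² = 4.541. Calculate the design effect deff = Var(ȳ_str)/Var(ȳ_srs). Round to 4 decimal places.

0.6586

Var(ȳ_str) = Σ Wₕ²(1−fₕ)sₕ²/nₕ with Wₕ = Nₕ/34855:
  B: (8333/34855)²·(1−535/8333)·3.556/535 = 3.5551867 × 10^-4
  E: (2864/34855)²·(1−311/2864)·4.005/311 = 7.7506082 × 10^-5
  A: (7929/34855)²·(1−1436/7929)·0.9402/1436 = 2.7745941 × 10^-5
  C: (15729/34855)²·(1−2178/15729)·1.539/2178 = 1.2397183 × 10^-4
  → Var(ȳ_str) = 5.8474252 × 10^-4.
Var(ȳ_srs) = (1 − 4460/34855)·4.541/4460 = 8.8787884 × 10^-4.
deff = (5.8474252 × 10^-4) / (8.8787884 × 10^-4) = 0.6586.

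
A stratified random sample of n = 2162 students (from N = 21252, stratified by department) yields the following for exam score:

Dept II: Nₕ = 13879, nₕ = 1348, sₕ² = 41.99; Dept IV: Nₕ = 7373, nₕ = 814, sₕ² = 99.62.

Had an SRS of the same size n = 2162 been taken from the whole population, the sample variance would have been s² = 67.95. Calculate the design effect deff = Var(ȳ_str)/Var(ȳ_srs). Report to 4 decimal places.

0.8890

Var(ȳ_str) = Σ Wₕ²(1−fₕ)sₕ²/nₕ with Wₕ = Nₕ/21252:
  Dept II: (13879/21252)²·(1−1348/13879)·41.99/1348 = 0.011995001
  Dept IV: (7373/21252)²·(1−814/7373)·99.62/814 = 0.013104015
  → Var(ȳ_str) = 0.025099016.
Var(ȳ_srs) = (1 − 2162/21252)·67.95/2162 = 0.028231886.
deff = 0.025099016 / 0.028231886 = 0.8890.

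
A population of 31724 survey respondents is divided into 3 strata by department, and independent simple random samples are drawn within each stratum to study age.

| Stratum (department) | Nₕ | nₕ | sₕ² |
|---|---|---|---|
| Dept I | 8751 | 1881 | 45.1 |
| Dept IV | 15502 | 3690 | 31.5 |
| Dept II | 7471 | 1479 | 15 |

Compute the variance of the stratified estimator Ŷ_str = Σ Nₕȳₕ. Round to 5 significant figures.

Var(Ŷ_str) = Σₕ Nₕ²(1 − fₕ)sₕ²/nₕ.
Dept I: 8751²·(1 − 1881/8751)·45.1/1881 = 1.4414586 × 10^6.
Dept IV: 15502²·(1 − 3690/15502)·31.5/3690 = 1.5631309 × 10^6.
Dept II: 7471²·(1 − 1479/7471)·15/1479 = 454018.58.
Sum = 3.4586081 × 10^6.

3.4586 × 10^6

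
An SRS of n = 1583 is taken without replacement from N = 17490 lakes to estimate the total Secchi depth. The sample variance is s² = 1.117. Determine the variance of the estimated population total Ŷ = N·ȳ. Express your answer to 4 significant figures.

Var(Ŷ) = N²·Var(ȳ) = N²·(1 − n/N)·s²/n.
f = 1583/17490 = 0.09050886; Var(ȳ) = 0.90949114·1.117/1583 = 6.4175717 × 10^-4.
Var(Ŷ) = 17490² · (6.4175717 × 10^-4) = 196313.58.

196300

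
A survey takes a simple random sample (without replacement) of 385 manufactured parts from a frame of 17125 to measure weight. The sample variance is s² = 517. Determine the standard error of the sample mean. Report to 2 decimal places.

Under SRS without replacement, Var(ȳ) = (1 − f)·s²/n with f = n/N = 385/17125 = 0.02248175.
Var(ȳ) = (1 − 0.02248175)·517/385 = 0.97751825·1.3428571 = 1.3126674.
SE(ȳ) = √(1.3126674) = 1.15.

1.15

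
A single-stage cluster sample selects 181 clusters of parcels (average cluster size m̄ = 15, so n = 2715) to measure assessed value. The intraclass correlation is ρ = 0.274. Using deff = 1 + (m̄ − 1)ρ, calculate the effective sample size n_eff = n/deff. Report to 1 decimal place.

561.4

deff = 1 + (15 − 1)·0.274 = 1 + 3.836 = 4.836.
n_eff = 2715 / 4.836 = 561.4.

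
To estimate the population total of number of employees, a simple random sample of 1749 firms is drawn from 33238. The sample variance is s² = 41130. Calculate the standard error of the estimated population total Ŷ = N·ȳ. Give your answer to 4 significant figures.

Var(Ŷ) = N²·Var(ȳ) = N²·(1 − n/N)·s²/n.
f = 1749/33238 = 0.05262049; Var(ȳ) = 0.94737951·41130/1749 = 22.278856.
Var(Ŷ) = 33238² · 22.278856 = 2.4612892 × 10^10.
SE(Ŷ) = √(2.4612892 × 10^10) = 156900.

156900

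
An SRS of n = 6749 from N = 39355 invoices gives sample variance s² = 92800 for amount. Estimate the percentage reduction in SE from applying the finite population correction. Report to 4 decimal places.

8.9775

f = n/N = 6749/39355 = 0.17149028.
SE_no-fpc = √(s²/n) = 3.7081242; SE_fpc = √((1−f)s²/n) = 3.3752277.
Ratio = √(1−f) = 0.91022509. Reduction = 100·(1 − 0.91022509) = 8.9775%.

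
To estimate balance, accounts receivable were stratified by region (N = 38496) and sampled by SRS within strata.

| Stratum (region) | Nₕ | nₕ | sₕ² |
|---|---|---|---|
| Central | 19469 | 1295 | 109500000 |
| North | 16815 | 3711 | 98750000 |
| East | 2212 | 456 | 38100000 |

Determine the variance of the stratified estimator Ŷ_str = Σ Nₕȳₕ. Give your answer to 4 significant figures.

3.611 × 10^13

Var(Ŷ_str) = Σₕ Nₕ²(1 − fₕ)sₕ²/nₕ.
Central: 19469²·(1 − 1295/19469)·109500000/1295 = 2.9918411 × 10^13.
North: 16815²·(1 − 3711/16815)·98750000/3711 = 5.8633647 × 10^12.
East: 2212²·(1 − 456/2212)·38100000/456 = 3.2454115 × 10^11.
Sum = 3.6106317 × 10^13.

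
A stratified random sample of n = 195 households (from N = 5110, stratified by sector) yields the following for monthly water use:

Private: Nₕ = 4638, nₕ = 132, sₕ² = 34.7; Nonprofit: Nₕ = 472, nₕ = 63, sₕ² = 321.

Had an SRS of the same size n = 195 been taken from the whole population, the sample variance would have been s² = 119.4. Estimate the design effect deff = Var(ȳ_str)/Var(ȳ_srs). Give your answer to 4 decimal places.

Var(ȳ_str) = Σ Wₕ²(1−fₕ)sₕ²/nₕ with Wₕ = Nₕ/5110:
  Private: (4638/5110)²·(1−132/4638)·34.7/132 = 0.21039513
  Nonprofit: (472/5110)²·(1−63/472)·321/63 = 0.037669338
  → Var(ȳ_str) = 0.24806447.
Var(ȳ_srs) = (1 − 195/5110)·119.4/195 = 0.58894174.
deff = 0.24806447 / 0.58894174 = 0.4212.

0.4212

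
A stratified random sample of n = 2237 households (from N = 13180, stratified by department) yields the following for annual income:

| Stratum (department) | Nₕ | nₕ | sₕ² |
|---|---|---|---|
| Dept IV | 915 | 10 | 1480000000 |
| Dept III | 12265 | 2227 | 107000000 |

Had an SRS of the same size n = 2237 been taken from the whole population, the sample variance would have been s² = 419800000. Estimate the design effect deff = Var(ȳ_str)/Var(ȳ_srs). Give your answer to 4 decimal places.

4.7465

Var(ȳ_str) = Σ Wₕ²(1−fₕ)sₕ²/nₕ with Wₕ = Nₕ/13180:
  Dept IV: (915/13180)²·(1−10/915)·1480000000/10 = 705505.77
  Dept III: (12265/13180)²·(1−2227/12265)·107000000/2227 = 34052.381
  → Var(ȳ_str) = 739558.15.
Var(ȳ_srs) = (1 − 2237/13180)·419800000/2237 = 155810.76.
deff = 739558.15 / 155810.76 = 4.7465.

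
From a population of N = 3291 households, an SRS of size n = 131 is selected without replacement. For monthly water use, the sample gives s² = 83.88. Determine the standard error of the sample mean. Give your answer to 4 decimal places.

0.7841

Under SRS without replacement, Var(ȳ) = (1 − f)·s²/n with f = n/N = 131/3291 = 0.03980553.
Var(ȳ) = (1 − 0.03980553)·83.88/131 = 0.96019447·0.64030534 = 0.61481765.
SE(ȳ) = √(0.61481765) = 0.7841.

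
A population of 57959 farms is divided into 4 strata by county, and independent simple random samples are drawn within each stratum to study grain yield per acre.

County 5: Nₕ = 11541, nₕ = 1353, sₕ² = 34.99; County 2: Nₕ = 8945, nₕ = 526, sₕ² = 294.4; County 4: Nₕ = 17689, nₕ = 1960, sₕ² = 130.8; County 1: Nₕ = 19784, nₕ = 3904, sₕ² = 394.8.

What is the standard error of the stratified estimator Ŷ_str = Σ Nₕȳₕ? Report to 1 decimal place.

Var(Ŷ_str) = Σₕ Nₕ²(1 − fₕ)sₕ²/nₕ.
County 5: 11541²·(1 − 1353/11541)·34.99/1353 = 3.0407347 × 10^6.
County 2: 8945²·(1 − 526/8945)·294.4/526 = 4.2149547 × 10^7.
County 4: 17689²·(1 − 1960/17689)·130.8/1960 = 1.8567613 × 10^7.
County 1: 19784²·(1 − 3904/19784)·394.8/3904 = 3.1771077 × 10^7.
Sum = 9.5528972 × 10^7.
SE = √(9.5528972 × 10^7) = 9773.9.

9773.9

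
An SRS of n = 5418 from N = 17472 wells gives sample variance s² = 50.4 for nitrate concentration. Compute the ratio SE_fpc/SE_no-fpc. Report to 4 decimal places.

f = n/N = 5418/17472 = 0.31009615.
SE_no-fpc = √(s²/n) = 0.096448564; SE_fpc = √((1−f)s²/n) = 0.080110612.
Ratio = √(1−f) = 0.83060451.

0.8306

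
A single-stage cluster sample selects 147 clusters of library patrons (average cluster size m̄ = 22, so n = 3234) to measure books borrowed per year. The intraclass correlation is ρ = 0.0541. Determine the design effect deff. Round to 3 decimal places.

deff = 1 + (22 − 1)·0.0541 = 1 + 1.1361 = 2.1361.

2.136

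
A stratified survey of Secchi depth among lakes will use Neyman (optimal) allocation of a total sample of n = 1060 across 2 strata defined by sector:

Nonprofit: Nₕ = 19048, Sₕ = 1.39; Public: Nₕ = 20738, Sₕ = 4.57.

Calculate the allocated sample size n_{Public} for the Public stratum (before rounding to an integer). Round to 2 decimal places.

Neyman allocation: nₕ = n·NₕSₕ / Σⱼ NⱼSⱼ.
Σ NⱼSⱼ = 19048·1.39 + 20738·4.57 = 121249.38.
n_{Public} = 1060·20738·4.57 / 121249.38 = 828.53.

828.53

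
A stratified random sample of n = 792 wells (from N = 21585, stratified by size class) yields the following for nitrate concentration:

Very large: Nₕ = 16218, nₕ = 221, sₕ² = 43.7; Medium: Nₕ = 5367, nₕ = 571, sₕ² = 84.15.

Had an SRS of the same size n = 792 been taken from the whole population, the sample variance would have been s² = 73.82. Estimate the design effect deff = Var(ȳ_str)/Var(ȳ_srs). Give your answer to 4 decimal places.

1.3170

Var(ȳ_str) = Σ Wₕ²(1−fₕ)sₕ²/nₕ with Wₕ = Nₕ/21585:
  Very large: (16218/21585)²·(1−221/16218)·43.7/221 = 0.11010851
  Medium: (5367/21585)²·(1−571/5367)·84.15/571 = 0.0081418796
  → Var(ȳ_str) = 0.11825039.
Var(ȳ_srs) = (1 − 792/21585)·73.82/792 = 0.089787103.
deff = 0.11825039 / 0.089787103 = 1.3170.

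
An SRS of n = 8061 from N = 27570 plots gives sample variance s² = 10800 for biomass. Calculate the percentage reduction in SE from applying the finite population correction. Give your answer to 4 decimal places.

15.8800

f = n/N = 8061/27570 = 0.29238303.
SE_no-fpc = √(s²/n) = 1.1574905; SE_fpc = √((1−f)s²/n) = 0.97368065.
Ratio = √(1−f) = 0.84119972. Reduction = 100·(1 − 0.84119972) = 15.8800%.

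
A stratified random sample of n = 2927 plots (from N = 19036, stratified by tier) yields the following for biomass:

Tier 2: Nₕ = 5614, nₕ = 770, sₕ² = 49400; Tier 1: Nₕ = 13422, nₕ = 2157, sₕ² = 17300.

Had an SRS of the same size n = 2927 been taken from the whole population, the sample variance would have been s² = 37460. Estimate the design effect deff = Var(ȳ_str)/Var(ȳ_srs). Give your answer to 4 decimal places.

Var(ȳ_str) = Σ Wₕ²(1−fₕ)sₕ²/nₕ with Wₕ = Nₕ/19036:
  Tier 2: (5614/19036)²·(1−770/5614)·49400/770 = 4.8146129
  Tier 1: (13422/19036)²·(1−2157/13422)·17300/2157 = 3.3465167
  → Var(ȳ_str) = 8.1611296.
Var(ȳ_srs) = (1 − 2927/19036)·37460/2927 = 10.830236.
deff = 8.1611296 / 10.830236 = 0.7536.

0.7536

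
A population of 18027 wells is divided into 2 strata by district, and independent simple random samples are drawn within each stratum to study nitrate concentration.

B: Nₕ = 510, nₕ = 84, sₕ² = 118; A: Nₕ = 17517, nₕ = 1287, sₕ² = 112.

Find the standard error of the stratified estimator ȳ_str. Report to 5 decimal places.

0.27762

Var(ȳ_str) = Σₕ Wₕ²(1 − fₕ)sₕ²/nₕ with Wₕ = Nₕ/N, N = 18027.
B: Wₕ = 0.02829090; term = 0.02829090²·(1 − 0.16470588)·118/84 = 9.3915133 × 10^-4.
A: Wₕ = 0.97170910; term = 0.97170910²·(1 − 0.07347148)·112/1287 = 0.076132626.
Sum = 0.077071777.
SE = √(0.077071777) = 0.27762.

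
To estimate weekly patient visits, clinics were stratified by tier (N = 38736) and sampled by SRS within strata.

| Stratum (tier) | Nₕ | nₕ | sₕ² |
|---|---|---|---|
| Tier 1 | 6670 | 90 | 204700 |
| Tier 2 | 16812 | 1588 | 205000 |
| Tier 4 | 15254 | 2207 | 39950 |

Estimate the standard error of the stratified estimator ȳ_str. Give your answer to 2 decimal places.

9.54

Var(ȳ_str) = Σₕ Wₕ²(1 − fₕ)sₕ²/nₕ with Wₕ = Nₕ/N, N = 38736.
Tier 1: Wₕ = 0.17219124; term = 0.17219124²·(1 − 0.01349325)·204700/90 = 66.526935.
Tier 2: Wₕ = 0.43401487; term = 0.43401487²·(1 − 0.09445634)·205000/1588 = 22.020236.
Tier 4: Wₕ = 0.39379389; term = 0.39379389²·(1 − 0.14468336)·39950/2207 = 2.400929.
Sum = 90.9481.
SE = √(90.9481) = 9.54.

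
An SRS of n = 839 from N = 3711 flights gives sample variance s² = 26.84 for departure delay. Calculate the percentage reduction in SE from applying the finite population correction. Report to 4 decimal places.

12.0275

f = n/N = 839/3711 = 0.22608461.
SE_no-fpc = √(s²/n) = 0.17885878; SE_fpc = √((1−f)s²/n) = 0.15734647.
Ratio = √(1−f) = 0.87972461. Reduction = 100·(1 − 0.87972461) = 12.0275%.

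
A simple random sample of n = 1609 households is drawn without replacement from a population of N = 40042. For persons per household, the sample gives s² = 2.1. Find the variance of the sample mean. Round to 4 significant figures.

0.001253

Under SRS without replacement, Var(ȳ) = (1 − f)·s²/n with f = n/N = 1609/40042 = 0.04018281.
Var(ȳ) = (1 − 0.04018281)·2.1/1609 = 0.95981719·0.0013051585 = 0.0012527136.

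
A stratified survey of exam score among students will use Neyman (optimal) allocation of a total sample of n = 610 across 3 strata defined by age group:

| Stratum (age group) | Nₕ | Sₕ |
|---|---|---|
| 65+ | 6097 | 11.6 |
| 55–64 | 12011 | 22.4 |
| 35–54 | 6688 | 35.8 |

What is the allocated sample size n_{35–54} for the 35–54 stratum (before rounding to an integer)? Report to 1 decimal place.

Neyman allocation: nₕ = n·NₕSₕ / Σⱼ NⱼSⱼ.
Σ NⱼSⱼ = 6097·11.6 + 12011·22.4 + 6688·35.8 = 579202.
n_{35–54} = 610·6688·35.8 / 579202 = 252.2.

252.2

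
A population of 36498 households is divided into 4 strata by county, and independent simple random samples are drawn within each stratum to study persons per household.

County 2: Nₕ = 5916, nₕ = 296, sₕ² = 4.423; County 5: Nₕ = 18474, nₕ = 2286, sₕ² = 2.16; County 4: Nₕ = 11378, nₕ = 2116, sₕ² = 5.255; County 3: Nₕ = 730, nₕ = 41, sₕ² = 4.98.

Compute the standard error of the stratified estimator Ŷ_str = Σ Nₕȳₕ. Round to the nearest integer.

Var(Ŷ_str) = Σₕ Nₕ²(1 − fₕ)sₕ²/nₕ.
County 2: 5916²·(1 − 296/5916)·4.423/296 = 496809.29.
County 5: 18474²·(1 − 2286/18474)·2.16/2286 = 282573.65.
County 4: 11378²·(1 − 2116/11378)·5.255/2116 = 261714.49.
County 3: 730²·(1 − 41/730)·4.98/41 = 61092.454.
Sum = 1.1021899 × 10^6.
SE = √(1.1021899 × 10^6) = 1050.

1050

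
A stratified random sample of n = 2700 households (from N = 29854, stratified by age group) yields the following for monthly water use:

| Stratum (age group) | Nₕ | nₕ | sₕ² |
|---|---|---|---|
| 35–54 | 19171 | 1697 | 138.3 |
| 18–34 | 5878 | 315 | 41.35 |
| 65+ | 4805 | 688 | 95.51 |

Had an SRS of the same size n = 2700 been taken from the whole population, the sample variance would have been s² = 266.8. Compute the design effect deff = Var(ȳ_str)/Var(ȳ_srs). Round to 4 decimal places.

0.4287

Var(ȳ_str) = Σ Wₕ²(1−fₕ)sₕ²/nₕ with Wₕ = Nₕ/29854:
  35–54: (19171/29854)²·(1−1697/19171)·138.3/1697 = 0.03063179
  18–34: (5878/29854)²·(1−315/5878)·41.35/315 = 0.0048161338
  65+: (4805/29854)²·(1−688/4805)·95.51/688 = 0.003081269
  → Var(ȳ_str) = 0.038529193.
Var(ȳ_srs) = (1 − 2700/29854)·266.8/2700 = 0.089877989.
deff = 0.038529193 / 0.089877989 = 0.4287.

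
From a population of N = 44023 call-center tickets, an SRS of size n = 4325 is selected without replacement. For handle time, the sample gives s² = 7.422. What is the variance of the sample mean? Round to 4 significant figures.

Under SRS without replacement, Var(ȳ) = (1 − f)·s²/n with f = n/N = 4325/44023 = 0.09824410.
Var(ȳ) = (1 − 0.09824410)·7.422/4325 = 0.90175590·0.0017160694 = 0.0015474757.

0.001547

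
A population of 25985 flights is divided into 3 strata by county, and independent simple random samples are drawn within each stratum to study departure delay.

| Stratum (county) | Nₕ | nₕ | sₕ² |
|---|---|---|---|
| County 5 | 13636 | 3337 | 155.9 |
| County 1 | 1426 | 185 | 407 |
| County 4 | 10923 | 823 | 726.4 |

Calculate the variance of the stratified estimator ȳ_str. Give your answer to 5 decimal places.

0.15969

Var(ȳ_str) = Σₕ Wₕ²(1 − fₕ)sₕ²/nₕ with Wₕ = Nₕ/N, N = 25985.
County 5: Wₕ = 0.52476429; term = 0.52476429²·(1 − 0.24471986)·155.9/3337 = 0.0097168728.
County 1: Wₕ = 0.05487781; term = 0.05487781²·(1 − 0.12973352)·407/185 = 0.0057659191.
County 4: Wₕ = 0.42035790; term = 0.42035790²·(1 − 0.07534560)·726.4/823 = 0.1442095.
Sum = 0.15969229.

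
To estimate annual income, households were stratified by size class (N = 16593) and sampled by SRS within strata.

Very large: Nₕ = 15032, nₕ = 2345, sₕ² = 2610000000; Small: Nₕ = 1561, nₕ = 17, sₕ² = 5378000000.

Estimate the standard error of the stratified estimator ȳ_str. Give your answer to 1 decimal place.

Var(ȳ_str) = Σₕ Wₕ²(1 − fₕ)sₕ²/nₕ with Wₕ = Nₕ/N, N = 16593.
Very large: Wₕ = 0.90592418; term = 0.90592418²·(1 − 0.15600053)·2610000000/2345 = 770945.26.
Small: Wₕ = 0.09407582; term = 0.09407582²·(1 − 0.01089045)·5378000000/17 = 2.7693143 × 10^6.
Sum = 3.5402596 × 10^6.
SE = √(3.5402596 × 10^6) = 1881.6.

1881.6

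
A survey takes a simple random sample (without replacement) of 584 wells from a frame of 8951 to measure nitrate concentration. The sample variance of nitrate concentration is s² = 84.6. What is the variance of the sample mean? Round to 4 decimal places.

0.1354

Under SRS without replacement, Var(ȳ) = (1 − f)·s²/n with f = n/N = 584/8951 = 0.06524411.
Var(ȳ) = (1 − 0.06524411)·84.6/584 = 0.93475589·0.14486301 = 0.13541156.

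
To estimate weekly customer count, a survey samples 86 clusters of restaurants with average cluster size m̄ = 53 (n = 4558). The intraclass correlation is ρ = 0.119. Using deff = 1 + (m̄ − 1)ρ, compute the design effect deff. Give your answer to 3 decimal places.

7.188

deff = 1 + (53 − 1)·0.119 = 1 + 6.188 = 7.188.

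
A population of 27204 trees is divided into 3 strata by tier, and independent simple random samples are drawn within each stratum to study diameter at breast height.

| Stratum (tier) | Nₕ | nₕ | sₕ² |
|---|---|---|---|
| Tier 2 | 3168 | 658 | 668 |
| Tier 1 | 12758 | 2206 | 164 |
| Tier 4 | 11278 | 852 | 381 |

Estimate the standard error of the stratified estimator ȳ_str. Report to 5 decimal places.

0.30900

Var(ȳ_str) = Σₕ Wₕ²(1 − fₕ)sₕ²/nₕ with Wₕ = Nₕ/N, N = 27204.
Tier 2: Wₕ = 0.11645346; term = 0.11645346²·(1 − 0.20770202)·668/658 = 0.01090797.
Tier 1: Wₕ = 0.46897515; term = 0.46897515²·(1 − 0.17291111)·164/2206 = 0.013523534.
Tier 4: Wₕ = 0.41457139; term = 0.41457139²·(1 − 0.07554531)·381/852 = 0.071050912.
Sum = 0.095482416.
SE = √(0.095482416) = 0.30900.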